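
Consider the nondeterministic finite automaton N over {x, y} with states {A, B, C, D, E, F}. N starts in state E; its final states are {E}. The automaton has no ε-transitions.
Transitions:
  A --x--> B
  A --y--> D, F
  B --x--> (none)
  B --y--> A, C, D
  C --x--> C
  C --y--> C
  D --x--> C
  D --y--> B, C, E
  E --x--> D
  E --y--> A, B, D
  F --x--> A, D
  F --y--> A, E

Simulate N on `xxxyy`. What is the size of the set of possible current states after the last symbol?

1

Start: {E}
read x: {D}
read x: {C}
read x: {C}
read y: {C}
read y: {C}
Final reachable set {C} has 1 state.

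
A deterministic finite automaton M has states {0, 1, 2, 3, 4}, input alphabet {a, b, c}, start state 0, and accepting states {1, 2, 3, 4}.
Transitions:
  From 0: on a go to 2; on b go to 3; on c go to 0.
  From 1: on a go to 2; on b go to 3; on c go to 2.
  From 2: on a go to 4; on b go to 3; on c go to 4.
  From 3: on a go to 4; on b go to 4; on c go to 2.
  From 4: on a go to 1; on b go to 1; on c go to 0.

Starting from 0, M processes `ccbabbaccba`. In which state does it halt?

0 --c--> 0
0 --c--> 0
0 --b--> 3
3 --a--> 4
4 --b--> 1
1 --b--> 3
3 --a--> 4
4 --c--> 0
0 --c--> 0
0 --b--> 3
3 --a--> 4

4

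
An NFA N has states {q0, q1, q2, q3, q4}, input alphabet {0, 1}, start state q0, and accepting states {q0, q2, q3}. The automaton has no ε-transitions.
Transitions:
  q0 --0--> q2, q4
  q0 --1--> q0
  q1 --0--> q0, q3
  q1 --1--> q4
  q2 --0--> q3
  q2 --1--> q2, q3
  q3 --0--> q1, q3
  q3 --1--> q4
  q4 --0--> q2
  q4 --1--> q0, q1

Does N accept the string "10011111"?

accepted

Start: {q0}
read 1: {q0}
read 0: {q2, q4}
read 0: {q2, q3}
read 1: {q2, q3, q4}
read 1: {q0, q1, q2, q3, q4}
read 1: {q0, q1, q2, q3, q4}
read 1: {q0, q1, q2, q3, q4}
read 1: {q0, q1, q2, q3, q4}
Reachable ∩ accepting = {q0, q2, q3} — nonempty.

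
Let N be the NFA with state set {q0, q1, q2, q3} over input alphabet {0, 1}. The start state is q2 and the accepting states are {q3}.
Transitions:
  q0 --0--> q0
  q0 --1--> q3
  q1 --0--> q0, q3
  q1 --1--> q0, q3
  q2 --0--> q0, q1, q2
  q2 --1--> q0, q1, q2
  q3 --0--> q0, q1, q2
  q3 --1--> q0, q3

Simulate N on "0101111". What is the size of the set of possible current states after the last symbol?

4

Start: {q2}
read 0: {q0, q1, q2}
read 1: {q0, q1, q2, q3}
read 0: {q0, q1, q2, q3}
read 1: {q0, q1, q2, q3}
read 1: {q0, q1, q2, q3}
read 1: {q0, q1, q2, q3}
read 1: {q0, q1, q2, q3}
Final reachable set {q0, q1, q2, q3} has 4 states.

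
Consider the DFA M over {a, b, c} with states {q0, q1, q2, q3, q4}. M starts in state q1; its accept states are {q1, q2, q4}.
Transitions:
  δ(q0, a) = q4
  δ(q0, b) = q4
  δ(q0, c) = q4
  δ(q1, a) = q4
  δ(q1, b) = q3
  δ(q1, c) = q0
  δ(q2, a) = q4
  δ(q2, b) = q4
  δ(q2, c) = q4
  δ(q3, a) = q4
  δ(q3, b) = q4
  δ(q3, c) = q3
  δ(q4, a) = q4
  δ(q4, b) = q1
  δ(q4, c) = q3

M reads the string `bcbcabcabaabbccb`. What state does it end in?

q4

q1 --b--> q3
q3 --c--> q3
q3 --b--> q4
q4 --c--> q3
q3 --a--> q4
q4 --b--> q1
q1 --c--> q0
q0 --a--> q4
q4 --b--> q1
q1 --a--> q4
q4 --a--> q4
q4 --b--> q1
q1 --b--> q3
q3 --c--> q3
q3 --c--> q3
q3 --b--> q4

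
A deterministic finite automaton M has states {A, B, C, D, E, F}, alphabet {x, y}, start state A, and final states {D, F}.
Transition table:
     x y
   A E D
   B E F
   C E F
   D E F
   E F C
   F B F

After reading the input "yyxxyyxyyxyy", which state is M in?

F

A --y--> D
D --y--> F
F --x--> B
B --x--> E
E --y--> C
C --y--> F
F --x--> B
B --y--> F
F --y--> F
F --x--> B
B --y--> F
F --y--> F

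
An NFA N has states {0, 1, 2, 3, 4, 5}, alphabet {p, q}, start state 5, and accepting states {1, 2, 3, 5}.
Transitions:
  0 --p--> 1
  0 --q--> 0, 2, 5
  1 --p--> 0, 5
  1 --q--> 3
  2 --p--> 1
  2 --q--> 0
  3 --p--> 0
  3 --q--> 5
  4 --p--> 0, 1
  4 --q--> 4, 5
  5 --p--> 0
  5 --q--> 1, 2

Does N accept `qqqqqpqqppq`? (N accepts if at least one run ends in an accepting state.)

accepted

Start: {5}
read q: {1, 2}
read q: {0, 3}
read q: {0, 2, 5}
read q: {0, 1, 2, 5}
read q: {0, 1, 2, 3, 5}
read p: {0, 1, 5}
read q: {0, 1, 2, 3, 5}
read q: {0, 1, 2, 3, 5}
read p: {0, 1, 5}
read p: {0, 1, 5}
read q: {0, 1, 2, 3, 5}
Reachable ∩ accepting = {1, 2, 3, 5} — nonempty.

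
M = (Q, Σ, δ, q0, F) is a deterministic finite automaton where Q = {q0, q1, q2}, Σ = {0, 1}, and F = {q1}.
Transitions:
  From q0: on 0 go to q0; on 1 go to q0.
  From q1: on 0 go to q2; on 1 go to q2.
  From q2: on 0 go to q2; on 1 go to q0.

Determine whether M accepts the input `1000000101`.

q0 --1--> q0
q0 --0--> q0
q0 --0--> q0
q0 --0--> q0
q0 --0--> q0
q0 --0--> q0
q0 --0--> q0
q0 --1--> q0
q0 --0--> q0
q0 --1--> q0
End in state q0, which is not an accepting state.

rejected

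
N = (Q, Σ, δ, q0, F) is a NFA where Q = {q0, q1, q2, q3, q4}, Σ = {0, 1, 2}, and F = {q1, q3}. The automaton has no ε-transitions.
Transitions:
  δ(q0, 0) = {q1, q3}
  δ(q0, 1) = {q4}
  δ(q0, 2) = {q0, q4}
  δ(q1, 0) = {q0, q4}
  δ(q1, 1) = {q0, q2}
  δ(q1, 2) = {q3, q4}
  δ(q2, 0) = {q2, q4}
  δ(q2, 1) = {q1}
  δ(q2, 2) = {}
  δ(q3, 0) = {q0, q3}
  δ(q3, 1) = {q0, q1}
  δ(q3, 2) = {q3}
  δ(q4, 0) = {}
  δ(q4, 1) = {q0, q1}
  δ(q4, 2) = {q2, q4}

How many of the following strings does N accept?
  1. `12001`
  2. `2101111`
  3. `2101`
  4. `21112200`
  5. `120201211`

5

`12001`: accepted
`2101111`: accepted
`2101`: accepted
`21112200`: accepted
`120201211`: accepted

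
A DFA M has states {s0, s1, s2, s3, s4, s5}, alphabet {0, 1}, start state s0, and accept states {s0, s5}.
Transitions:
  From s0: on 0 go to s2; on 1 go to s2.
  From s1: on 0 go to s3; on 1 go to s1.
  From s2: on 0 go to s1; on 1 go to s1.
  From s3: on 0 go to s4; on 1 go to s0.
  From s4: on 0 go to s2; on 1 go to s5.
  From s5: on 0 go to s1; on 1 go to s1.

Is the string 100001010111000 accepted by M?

s0 --1--> s2
s2 --0--> s1
s1 --0--> s3
s3 --0--> s4
s4 --0--> s2
s2 --1--> s1
s1 --0--> s3
s3 --1--> s0
s0 --0--> s2
s2 --1--> s1
s1 --1--> s1
s1 --1--> s1
s1 --0--> s3
s3 --0--> s4
s4 --0--> s2
End in state s2, which is not an accepting state.

rejected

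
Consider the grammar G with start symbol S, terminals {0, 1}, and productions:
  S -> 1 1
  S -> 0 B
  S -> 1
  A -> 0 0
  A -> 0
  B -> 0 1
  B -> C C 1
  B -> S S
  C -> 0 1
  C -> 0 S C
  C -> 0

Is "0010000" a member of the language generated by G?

no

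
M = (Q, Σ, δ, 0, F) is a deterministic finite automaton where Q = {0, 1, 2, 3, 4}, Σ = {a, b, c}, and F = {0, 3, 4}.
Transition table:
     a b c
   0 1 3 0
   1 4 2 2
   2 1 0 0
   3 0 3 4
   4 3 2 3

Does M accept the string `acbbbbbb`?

accepted

0 --a--> 1
1 --c--> 2
2 --b--> 0
0 --b--> 3
3 --b--> 3
3 --b--> 3
3 --b--> 3
3 --b--> 3
End in state 3, which is an accepting state.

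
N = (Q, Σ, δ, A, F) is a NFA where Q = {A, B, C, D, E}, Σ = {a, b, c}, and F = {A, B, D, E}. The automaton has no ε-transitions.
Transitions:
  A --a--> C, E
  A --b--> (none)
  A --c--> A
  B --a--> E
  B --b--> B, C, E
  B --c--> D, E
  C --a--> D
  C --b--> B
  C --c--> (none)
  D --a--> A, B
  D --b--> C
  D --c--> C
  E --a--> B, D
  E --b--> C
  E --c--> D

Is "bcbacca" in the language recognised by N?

Start: {A}
read b: {}
The reachable set is empty and stays empty for the remaining 6 symbols.
Reachable ∩ accepting = {} — empty.

rejected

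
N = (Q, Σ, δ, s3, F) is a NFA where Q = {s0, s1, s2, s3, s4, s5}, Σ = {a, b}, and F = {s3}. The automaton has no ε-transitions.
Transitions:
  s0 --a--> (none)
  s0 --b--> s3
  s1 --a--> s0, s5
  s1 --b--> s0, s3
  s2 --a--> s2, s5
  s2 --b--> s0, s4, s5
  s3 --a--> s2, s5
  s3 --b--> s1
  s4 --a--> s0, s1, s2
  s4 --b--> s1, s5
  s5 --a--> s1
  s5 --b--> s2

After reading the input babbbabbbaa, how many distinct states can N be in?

Start: {s3}
read b: {s1}
read a: {s0, s5}
read b: {s2, s3}
read b: {s0, s1, s4, s5}
read b: {s0, s1, s2, s3, s5}
read a: {s0, s1, s2, s5}
read b: {s0, s2, s3, s4, s5}
read b: {s0, s1, s2, s3, s4, s5}
read b: {s0, s1, s2, s3, s4, s5}
read a: {s0, s1, s2, s5}
read a: {s0, s1, s2, s5}
Final reachable set {s0, s1, s2, s5} has 4 states.

4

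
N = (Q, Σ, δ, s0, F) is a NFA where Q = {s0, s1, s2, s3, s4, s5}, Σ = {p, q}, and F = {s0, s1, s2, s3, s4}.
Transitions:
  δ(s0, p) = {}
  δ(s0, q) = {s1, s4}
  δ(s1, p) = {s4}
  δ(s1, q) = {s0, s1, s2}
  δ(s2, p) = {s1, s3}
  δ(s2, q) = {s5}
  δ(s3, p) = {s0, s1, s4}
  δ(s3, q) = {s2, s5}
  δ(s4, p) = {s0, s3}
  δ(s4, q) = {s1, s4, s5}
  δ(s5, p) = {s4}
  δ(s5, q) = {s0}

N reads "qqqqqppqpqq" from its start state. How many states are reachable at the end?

5

Start: {s0}
read q: {s1, s4}
read q: {s0, s1, s2, s4, s5}
read q: {s0, s1, s2, s4, s5}
read q: {s0, s1, s2, s4, s5}
read q: {s0, s1, s2, s4, s5}
read p: {s0, s1, s3, s4}
read p: {s0, s1, s3, s4}
read q: {s0, s1, s2, s4, s5}
read p: {s0, s1, s3, s4}
read q: {s0, s1, s2, s4, s5}
read q: {s0, s1, s2, s4, s5}
Final reachable set {s0, s1, s2, s4, s5} has 5 states.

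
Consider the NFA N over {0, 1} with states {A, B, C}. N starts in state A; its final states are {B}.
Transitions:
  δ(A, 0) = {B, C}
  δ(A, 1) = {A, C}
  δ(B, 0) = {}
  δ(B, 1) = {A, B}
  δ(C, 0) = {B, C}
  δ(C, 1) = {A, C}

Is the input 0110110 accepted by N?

accepted

Start: {A}
read 0: {B, C}
read 1: {A, B, C}
read 1: {A, B, C}
read 0: {B, C}
read 1: {A, B, C}
read 1: {A, B, C}
read 0: {B, C}
Reachable ∩ accepting = {B} — nonempty.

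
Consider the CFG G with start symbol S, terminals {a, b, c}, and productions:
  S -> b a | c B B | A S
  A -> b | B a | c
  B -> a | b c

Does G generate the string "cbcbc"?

S ⇒ cBB ⇒ cbcB ⇒ cbcbc

yes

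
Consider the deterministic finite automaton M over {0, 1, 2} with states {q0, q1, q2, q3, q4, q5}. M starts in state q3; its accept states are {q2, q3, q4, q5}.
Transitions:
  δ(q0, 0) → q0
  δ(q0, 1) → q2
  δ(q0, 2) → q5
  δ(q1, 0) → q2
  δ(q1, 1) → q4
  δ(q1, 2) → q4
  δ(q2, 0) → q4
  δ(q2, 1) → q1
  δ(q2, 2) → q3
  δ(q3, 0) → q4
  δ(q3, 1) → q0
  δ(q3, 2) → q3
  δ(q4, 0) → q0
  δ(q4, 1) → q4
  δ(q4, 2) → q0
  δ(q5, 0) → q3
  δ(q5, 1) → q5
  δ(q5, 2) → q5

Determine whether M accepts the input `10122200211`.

q3 --1--> q0
q0 --0--> q0
q0 --1--> q2
q2 --2--> q3
q3 --2--> q3
q3 --2--> q3
q3 --0--> q4
q4 --0--> q0
q0 --2--> q5
q5 --1--> q5
q5 --1--> q5
End in state q5, which is an accepting state.

accepted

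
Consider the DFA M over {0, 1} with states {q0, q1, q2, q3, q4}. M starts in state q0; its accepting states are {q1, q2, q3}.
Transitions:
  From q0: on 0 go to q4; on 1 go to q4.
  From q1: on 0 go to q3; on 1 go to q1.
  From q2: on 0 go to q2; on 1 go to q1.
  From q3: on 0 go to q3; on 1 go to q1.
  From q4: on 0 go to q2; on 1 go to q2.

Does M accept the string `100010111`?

q0 --1--> q4
q4 --0--> q2
q2 --0--> q2
q2 --0--> q2
q2 --1--> q1
q1 --0--> q3
q3 --1--> q1
q1 --1--> q1
q1 --1--> q1
End in state q1, which is an accepting state.

accepted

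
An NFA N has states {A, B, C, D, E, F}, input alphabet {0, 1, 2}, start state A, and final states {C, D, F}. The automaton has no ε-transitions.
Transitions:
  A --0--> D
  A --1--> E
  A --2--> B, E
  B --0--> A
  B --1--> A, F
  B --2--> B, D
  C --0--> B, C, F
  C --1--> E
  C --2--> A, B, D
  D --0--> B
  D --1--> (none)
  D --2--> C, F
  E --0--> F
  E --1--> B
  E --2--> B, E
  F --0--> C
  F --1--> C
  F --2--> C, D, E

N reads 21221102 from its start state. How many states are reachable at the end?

6

Start: {A}
read 2: {B, E}
read 1: {A, B, F}
read 2: {B, C, D, E}
read 2: {A, B, C, D, E, F}
read 1: {A, B, C, E, F}
read 1: {A, B, C, E, F}
read 0: {A, B, C, D, F}
read 2: {A, B, C, D, E, F}
Final reachable set {A, B, C, D, E, F} has 6 states.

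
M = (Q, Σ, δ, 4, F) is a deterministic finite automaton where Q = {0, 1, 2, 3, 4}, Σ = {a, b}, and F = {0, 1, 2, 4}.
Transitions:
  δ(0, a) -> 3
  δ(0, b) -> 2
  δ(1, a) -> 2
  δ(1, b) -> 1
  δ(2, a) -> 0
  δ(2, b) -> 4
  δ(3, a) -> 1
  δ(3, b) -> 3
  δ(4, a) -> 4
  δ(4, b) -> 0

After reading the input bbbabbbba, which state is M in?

3

4 --b--> 0
0 --b--> 2
2 --b--> 4
4 --a--> 4
4 --b--> 0
0 --b--> 2
2 --b--> 4
4 --b--> 0
0 --a--> 3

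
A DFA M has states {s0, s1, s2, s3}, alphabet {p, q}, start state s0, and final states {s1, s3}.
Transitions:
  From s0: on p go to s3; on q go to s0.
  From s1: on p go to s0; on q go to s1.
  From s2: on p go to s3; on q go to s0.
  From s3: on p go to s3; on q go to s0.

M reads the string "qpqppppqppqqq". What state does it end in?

s0 --q--> s0
s0 --p--> s3
s3 --q--> s0
s0 --p--> s3
s3 --p--> s3
s3 --p--> s3
s3 --p--> s3
s3 --q--> s0
s0 --p--> s3
s3 --p--> s3
s3 --q--> s0
s0 --q--> s0
s0 --q--> s0

s0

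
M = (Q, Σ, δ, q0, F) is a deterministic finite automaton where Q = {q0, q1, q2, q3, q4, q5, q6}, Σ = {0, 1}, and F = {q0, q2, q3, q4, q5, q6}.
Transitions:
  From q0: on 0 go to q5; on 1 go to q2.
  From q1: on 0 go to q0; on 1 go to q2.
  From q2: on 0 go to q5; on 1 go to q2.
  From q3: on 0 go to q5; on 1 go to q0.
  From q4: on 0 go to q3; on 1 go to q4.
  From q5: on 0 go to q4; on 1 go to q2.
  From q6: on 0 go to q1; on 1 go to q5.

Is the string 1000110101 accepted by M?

accepted

q0 --1--> q2
q2 --0--> q5
q5 --0--> q4
q4 --0--> q3
q3 --1--> q0
q0 --1--> q2
q2 --0--> q5
q5 --1--> q2
q2 --0--> q5
q5 --1--> q2
End in state q2, which is an accepting state.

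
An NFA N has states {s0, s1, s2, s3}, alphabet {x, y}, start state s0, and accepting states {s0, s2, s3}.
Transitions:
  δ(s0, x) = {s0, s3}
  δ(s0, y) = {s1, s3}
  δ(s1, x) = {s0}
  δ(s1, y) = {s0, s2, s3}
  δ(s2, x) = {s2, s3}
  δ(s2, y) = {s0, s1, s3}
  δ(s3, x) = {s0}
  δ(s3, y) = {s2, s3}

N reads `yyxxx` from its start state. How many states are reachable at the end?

3

Start: {s0}
read y: {s1, s3}
read y: {s0, s2, s3}
read x: {s0, s2, s3}
read x: {s0, s2, s3}
read x: {s0, s2, s3}
Final reachable set {s0, s2, s3} has 3 states.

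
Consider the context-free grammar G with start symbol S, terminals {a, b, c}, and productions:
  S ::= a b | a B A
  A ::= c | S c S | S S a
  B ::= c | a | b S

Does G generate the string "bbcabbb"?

no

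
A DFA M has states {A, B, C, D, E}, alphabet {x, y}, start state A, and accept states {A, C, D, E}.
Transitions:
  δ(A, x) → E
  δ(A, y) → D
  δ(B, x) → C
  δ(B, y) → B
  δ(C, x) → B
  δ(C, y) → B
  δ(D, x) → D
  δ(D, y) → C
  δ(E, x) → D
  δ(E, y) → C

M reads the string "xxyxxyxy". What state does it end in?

B

A --x--> E
E --x--> D
D --y--> C
C --x--> B
B --x--> C
C --y--> B
B --x--> C
C --y--> B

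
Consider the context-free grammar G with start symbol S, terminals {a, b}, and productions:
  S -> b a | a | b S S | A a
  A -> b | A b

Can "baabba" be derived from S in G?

no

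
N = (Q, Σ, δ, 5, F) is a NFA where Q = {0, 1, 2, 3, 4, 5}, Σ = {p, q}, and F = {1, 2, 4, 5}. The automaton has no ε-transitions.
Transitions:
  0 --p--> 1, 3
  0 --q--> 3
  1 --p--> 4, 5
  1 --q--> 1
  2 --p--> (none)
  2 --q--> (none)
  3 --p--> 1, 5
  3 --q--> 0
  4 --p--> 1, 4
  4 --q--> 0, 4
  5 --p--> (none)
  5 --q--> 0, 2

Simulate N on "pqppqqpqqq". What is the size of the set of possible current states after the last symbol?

0

Start: {5}
read p: {}
The reachable set is empty and stays empty for the remaining 9 symbols.
Final reachable set {} has 0 states.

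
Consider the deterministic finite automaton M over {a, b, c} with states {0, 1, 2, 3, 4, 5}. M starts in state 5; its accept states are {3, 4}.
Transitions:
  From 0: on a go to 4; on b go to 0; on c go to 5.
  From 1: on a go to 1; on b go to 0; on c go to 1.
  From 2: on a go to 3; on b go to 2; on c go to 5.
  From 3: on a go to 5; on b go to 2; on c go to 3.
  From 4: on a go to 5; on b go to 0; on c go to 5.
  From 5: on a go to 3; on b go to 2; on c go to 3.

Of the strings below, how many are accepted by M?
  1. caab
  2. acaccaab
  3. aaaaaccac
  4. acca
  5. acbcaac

2

caab: rejected
acaccaab: rejected
aaaaaccac: accepted
acca: rejected
acbcaac: accepted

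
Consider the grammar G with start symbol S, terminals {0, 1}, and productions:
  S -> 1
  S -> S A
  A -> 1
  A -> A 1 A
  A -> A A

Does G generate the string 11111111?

S ⇒ SA ⇒ SAA ⇒ SAAA ⇒ 1AAA ⇒ 11AA ⇒ 11AAA ⇒ 11A1AAA ⇒ 11AA1AAA ⇒ 111A1AAA ⇒ 11111AAA ⇒ 111111AA ⇒ 1111111A ⇒ 11111111

yes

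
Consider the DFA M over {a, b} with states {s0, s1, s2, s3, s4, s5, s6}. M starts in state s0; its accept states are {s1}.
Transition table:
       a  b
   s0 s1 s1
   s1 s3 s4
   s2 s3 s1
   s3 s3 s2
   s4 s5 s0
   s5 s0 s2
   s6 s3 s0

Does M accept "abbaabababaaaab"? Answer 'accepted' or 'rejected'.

rejected

s0 --a--> s1
s1 --b--> s4
s4 --b--> s0
s0 --a--> s1
s1 --a--> s3
s3 --b--> s2
s2 --a--> s3
s3 --b--> s2
s2 --a--> s3
s3 --b--> s2
s2 --a--> s3
s3 --a--> s3
s3 --a--> s3
s3 --a--> s3
s3 --b--> s2
End in state s2, which is not an accepting state.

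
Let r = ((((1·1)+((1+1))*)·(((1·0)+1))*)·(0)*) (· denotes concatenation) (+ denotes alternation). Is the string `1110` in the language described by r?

Split as 111·0: (((1·1)+((1+1))*)·(((1·0)+1))*) matches 111 and (0)* matches 0.

yes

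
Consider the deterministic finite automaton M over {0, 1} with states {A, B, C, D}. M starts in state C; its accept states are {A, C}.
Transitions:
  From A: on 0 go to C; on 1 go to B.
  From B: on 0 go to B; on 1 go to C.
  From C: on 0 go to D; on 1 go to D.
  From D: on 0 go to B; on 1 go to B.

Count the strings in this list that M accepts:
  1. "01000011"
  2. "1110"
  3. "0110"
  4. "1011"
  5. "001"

"01000011": rejected
"1110": rejected
"0110": rejected
"1011": rejected
"001": accepted

1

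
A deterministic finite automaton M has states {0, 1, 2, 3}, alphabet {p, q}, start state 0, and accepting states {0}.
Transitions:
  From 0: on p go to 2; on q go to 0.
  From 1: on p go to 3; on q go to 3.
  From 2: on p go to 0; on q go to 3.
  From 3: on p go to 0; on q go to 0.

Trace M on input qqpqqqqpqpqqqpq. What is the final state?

0 --q--> 0
0 --q--> 0
0 --p--> 2
2 --q--> 3
3 --q--> 0
0 --q--> 0
0 --q--> 0
0 --p--> 2
2 --q--> 3
3 --p--> 0
0 --q--> 0
0 --q--> 0
0 --q--> 0
0 --p--> 2
2 --q--> 3

3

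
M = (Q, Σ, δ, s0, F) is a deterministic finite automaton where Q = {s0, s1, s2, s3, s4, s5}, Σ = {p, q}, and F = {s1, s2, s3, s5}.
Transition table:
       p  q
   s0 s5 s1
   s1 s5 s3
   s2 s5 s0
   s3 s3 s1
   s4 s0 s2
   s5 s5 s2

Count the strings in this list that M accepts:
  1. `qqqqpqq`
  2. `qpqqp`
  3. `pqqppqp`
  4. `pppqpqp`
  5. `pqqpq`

5

`qqqqpqq`: accepted
`qpqqp`: accepted
`pqqppqp`: accepted
`pppqpqp`: accepted
`pqqpq`: accepted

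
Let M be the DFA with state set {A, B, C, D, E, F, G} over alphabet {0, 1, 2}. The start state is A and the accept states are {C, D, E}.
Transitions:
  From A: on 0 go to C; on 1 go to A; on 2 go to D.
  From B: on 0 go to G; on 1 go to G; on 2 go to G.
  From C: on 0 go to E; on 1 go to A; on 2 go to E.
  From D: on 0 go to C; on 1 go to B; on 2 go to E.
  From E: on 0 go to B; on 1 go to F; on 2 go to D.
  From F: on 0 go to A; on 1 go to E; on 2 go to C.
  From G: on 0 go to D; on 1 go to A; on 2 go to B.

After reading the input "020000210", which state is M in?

A

A --0--> C
C --2--> E
E --0--> B
B --0--> G
G --0--> D
D --0--> C
C --2--> E
E --1--> F
F --0--> A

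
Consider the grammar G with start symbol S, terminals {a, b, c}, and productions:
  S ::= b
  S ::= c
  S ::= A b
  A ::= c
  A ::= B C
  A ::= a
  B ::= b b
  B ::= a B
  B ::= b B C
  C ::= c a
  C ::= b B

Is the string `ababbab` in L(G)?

no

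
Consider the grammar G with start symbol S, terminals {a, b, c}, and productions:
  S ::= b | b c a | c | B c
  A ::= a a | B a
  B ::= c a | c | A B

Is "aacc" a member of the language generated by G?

S ⇒ Bc ⇒ ABc ⇒ aaBc ⇒ aacc

yes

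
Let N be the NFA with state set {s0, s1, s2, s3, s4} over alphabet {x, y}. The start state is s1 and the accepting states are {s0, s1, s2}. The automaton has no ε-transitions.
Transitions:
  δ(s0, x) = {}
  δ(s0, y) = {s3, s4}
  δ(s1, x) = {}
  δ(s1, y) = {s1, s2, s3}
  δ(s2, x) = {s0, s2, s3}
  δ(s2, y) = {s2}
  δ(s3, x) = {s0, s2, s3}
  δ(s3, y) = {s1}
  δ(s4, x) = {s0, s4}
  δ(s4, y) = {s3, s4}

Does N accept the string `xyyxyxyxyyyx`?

Start: {s1}
read x: {}
The reachable set is empty and stays empty for the remaining 11 symbols.
Reachable ∩ accepting = {} — empty.

rejected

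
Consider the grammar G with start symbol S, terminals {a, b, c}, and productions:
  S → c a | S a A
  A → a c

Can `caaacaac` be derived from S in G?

S ⇒ SaA ⇒ SaAaA ⇒ caaAaA ⇒ caaacaA ⇒ caaacaac

yes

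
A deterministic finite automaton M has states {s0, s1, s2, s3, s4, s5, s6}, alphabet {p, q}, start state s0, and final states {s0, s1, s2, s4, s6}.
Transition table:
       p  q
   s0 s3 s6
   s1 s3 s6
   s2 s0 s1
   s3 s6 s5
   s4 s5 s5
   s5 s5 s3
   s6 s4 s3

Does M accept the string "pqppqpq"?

rejected

s0 --p--> s3
s3 --q--> s5
s5 --p--> s5
s5 --p--> s5
s5 --q--> s3
s3 --p--> s6
s6 --q--> s3
End in state s3, which is not an accepting state.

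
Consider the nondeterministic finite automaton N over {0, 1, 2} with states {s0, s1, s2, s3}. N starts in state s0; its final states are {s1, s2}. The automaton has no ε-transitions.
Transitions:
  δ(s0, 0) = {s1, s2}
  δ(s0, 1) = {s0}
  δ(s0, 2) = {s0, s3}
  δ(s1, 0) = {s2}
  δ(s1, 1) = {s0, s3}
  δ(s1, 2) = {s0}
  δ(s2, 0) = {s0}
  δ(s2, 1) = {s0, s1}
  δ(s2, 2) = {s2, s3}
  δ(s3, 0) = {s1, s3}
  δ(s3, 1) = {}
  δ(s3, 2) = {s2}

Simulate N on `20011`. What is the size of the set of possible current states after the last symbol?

2

Start: {s0}
read 2: {s0, s3}
read 0: {s1, s2, s3}
read 0: {s0, s1, s2, s3}
read 1: {s0, s1, s3}
read 1: {s0, s3}
Final reachable set {s0, s3} has 2 states.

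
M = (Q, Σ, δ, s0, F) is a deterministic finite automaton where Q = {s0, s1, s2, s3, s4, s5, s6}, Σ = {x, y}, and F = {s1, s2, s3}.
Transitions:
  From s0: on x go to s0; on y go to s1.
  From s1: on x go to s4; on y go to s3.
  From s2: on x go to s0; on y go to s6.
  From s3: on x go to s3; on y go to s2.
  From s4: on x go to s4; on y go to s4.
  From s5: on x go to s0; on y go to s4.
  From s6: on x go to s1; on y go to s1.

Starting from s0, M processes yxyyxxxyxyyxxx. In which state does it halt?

s0 --y--> s1
s1 --x--> s4
s4 --y--> s4
s4 --y--> s4
s4 --x--> s4
s4 --x--> s4
s4 --x--> s4
s4 --y--> s4
s4 --x--> s4
s4 --y--> s4
s4 --y--> s4
s4 --x--> s4
s4 --x--> s4
s4 --x--> s4

s4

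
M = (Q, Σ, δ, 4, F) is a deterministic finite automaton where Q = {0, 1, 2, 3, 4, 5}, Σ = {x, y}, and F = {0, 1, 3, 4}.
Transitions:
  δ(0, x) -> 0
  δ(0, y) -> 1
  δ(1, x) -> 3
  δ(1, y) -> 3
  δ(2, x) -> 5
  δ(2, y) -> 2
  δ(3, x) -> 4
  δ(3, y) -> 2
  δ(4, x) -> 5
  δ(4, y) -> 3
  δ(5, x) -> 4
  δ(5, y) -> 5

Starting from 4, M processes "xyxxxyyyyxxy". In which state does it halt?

3

4 --x--> 5
5 --y--> 5
5 --x--> 4
4 --x--> 5
5 --x--> 4
4 --y--> 3
3 --y--> 2
2 --y--> 2
2 --y--> 2
2 --x--> 5
5 --x--> 4
4 --y--> 3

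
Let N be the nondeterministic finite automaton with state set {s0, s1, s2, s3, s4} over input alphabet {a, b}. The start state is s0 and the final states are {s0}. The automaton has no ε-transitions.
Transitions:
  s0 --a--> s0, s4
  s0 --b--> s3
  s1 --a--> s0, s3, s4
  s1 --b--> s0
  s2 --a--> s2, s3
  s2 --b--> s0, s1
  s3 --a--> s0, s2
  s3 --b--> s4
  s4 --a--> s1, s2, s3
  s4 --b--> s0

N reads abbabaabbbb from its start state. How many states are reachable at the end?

Start: {s0}
read a: {s0, s4}
read b: {s0, s3}
read b: {s3, s4}
read a: {s0, s1, s2, s3}
read b: {s0, s1, s3, s4}
read a: {s0, s1, s2, s3, s4}
read a: {s0, s1, s2, s3, s4}
read b: {s0, s1, s3, s4}
read b: {s0, s3, s4}
read b: {s0, s3, s4}
read b: {s0, s3, s4}
Final reachable set {s0, s3, s4} has 3 states.

3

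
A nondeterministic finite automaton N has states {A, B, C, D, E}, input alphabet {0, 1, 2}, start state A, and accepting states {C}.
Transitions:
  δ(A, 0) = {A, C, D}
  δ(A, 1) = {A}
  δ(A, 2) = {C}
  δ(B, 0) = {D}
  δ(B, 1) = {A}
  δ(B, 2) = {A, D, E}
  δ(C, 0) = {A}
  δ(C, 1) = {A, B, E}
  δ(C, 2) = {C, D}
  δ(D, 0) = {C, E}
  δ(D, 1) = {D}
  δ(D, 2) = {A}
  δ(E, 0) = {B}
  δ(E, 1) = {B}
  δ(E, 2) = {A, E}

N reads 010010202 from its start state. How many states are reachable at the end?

Start: {A}
read 0: {A, C, D}
read 1: {A, B, D, E}
read 0: {A, B, C, D, E}
read 0: {A, B, C, D, E}
read 1: {A, B, D, E}
read 0: {A, B, C, D, E}
read 2: {A, C, D, E}
read 0: {A, B, C, D, E}
read 2: {A, C, D, E}
Final reachable set {A, C, D, E} has 4 states.

4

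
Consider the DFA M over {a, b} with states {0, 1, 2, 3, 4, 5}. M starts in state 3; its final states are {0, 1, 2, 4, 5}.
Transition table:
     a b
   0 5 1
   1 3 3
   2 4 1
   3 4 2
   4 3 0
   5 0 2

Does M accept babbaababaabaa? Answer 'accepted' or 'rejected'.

rejected

3 --b--> 2
2 --a--> 4
4 --b--> 0
0 --b--> 1
1 --a--> 3
3 --a--> 4
4 --b--> 0
0 --a--> 5
5 --b--> 2
2 --a--> 4
4 --a--> 3
3 --b--> 2
2 --a--> 4
4 --a--> 3
End in state 3, which is not an accepting state.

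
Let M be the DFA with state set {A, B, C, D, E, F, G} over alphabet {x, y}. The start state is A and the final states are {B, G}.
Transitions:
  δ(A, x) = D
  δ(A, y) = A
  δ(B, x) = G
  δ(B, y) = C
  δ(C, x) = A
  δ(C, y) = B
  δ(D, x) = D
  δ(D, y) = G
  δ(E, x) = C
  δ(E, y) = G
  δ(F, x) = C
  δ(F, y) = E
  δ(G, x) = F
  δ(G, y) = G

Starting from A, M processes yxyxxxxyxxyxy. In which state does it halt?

G

A --y--> A
A --x--> D
D --y--> G
G --x--> F
F --x--> C
C --x--> A
A --x--> D
D --y--> G
G --x--> F
F --x--> C
C --y--> B
B --x--> G
G --y--> G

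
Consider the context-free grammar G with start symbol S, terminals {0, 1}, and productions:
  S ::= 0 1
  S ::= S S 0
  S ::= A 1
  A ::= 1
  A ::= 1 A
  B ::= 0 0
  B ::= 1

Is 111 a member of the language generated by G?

yes

S ⇒ A1 ⇒ 1A1 ⇒ 111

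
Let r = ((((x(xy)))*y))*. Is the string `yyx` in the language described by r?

no

yyx cannot be split into zero or more pieces each matching (((x(xy)))*y).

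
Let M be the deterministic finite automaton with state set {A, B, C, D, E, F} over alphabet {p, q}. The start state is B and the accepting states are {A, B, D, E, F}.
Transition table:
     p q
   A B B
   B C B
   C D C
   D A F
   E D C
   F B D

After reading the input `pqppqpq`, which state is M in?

C

B --p--> C
C --q--> C
C --p--> D
D --p--> A
A --q--> B
B --p--> C
C --q--> C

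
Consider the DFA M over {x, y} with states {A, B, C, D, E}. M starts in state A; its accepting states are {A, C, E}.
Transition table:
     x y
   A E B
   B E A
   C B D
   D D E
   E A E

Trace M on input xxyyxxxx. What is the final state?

A --x--> E
E --x--> A
A --y--> B
B --y--> A
A --x--> E
E --x--> A
A --x--> E
E --x--> A

A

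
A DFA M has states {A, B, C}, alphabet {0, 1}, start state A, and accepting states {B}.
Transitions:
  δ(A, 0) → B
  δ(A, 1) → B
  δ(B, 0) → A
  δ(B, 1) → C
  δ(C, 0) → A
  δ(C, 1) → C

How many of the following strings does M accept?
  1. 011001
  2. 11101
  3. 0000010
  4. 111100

011001: rejected
11101: accepted
0000010: rejected
111100: accepted

2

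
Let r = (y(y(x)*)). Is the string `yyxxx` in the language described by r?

Split as y·yxxx: y matches y and (y(x)*) matches yxxx.

yes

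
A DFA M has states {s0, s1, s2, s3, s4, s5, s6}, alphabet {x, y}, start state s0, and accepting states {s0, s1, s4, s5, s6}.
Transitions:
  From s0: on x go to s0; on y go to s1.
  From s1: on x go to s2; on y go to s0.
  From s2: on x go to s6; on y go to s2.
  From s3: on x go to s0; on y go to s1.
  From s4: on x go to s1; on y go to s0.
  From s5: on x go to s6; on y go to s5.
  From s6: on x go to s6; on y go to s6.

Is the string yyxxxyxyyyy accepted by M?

s0 --y--> s1
s1 --y--> s0
s0 --x--> s0
s0 --x--> s0
s0 --x--> s0
s0 --y--> s1
s1 --x--> s2
s2 --y--> s2
s2 --y--> s2
s2 --y--> s2
s2 --y--> s2
End in state s2, which is not an accepting state.

rejected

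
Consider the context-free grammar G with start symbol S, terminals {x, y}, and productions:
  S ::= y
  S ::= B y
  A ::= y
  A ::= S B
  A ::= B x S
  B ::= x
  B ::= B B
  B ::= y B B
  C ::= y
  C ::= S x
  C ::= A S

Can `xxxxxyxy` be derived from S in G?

no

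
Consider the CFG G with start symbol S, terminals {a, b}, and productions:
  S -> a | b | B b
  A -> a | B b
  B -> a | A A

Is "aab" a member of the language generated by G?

yes

S ⇒ Bb ⇒ AAb ⇒ aAb ⇒ aab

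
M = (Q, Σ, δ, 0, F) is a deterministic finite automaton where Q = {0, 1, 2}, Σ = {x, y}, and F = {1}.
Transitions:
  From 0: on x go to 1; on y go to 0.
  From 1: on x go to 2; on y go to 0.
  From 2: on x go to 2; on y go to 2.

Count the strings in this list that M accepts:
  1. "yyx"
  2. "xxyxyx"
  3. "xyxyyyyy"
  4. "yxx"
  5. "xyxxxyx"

"yyx": accepted
"xxyxyx": rejected
"xyxyyyyy": rejected
"yxx": rejected
"xyxxxyx": rejected

1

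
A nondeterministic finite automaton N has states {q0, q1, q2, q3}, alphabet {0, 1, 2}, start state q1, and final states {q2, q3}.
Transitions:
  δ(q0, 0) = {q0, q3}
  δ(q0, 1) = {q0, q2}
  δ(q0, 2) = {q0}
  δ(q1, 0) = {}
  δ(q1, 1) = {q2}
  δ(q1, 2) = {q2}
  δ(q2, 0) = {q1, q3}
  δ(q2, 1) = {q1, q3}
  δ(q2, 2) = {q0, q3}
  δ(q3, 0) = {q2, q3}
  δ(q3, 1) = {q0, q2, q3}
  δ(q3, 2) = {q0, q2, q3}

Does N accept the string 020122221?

Start: {q1}
read 0: {}
The reachable set is empty and stays empty for the remaining 8 symbols.
Reachable ∩ accepting = {} — empty.

rejected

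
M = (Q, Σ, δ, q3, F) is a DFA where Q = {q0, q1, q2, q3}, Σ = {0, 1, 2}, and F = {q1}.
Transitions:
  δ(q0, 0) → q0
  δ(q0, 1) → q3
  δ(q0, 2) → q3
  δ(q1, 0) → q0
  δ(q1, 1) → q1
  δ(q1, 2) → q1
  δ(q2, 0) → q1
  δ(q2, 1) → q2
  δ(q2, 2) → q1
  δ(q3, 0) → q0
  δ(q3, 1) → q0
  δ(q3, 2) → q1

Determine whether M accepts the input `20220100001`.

rejected

q3 --2--> q1
q1 --0--> q0
q0 --2--> q3
q3 --2--> q1
q1 --0--> q0
q0 --1--> q3
q3 --0--> q0
q0 --0--> q0
q0 --0--> q0
q0 --0--> q0
q0 --1--> q3
End in state q3, which is not an accepting state.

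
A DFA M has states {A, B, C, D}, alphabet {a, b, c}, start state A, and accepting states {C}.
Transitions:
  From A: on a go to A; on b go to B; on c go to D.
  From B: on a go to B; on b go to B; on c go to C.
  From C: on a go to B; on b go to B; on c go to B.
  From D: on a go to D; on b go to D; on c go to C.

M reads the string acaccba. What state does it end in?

B

A --a--> A
A --c--> D
D --a--> D
D --c--> C
C --c--> B
B --b--> B
B --a--> B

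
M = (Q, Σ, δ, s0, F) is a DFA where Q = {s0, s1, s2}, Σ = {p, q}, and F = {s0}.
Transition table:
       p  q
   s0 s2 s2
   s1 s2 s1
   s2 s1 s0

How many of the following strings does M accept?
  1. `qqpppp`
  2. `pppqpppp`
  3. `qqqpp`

0

`qqpppp`: rejected
`pppqpppp`: rejected
`qqqpp`: rejected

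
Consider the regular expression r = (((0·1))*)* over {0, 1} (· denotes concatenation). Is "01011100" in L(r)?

01011100 cannot be split into zero or more pieces each matching ((0·1))*.

no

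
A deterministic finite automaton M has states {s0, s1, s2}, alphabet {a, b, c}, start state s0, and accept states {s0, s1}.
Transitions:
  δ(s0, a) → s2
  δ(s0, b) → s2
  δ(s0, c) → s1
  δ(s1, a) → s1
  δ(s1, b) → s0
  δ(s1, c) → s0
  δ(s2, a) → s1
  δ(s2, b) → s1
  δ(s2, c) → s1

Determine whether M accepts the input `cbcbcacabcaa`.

s0 --c--> s1
s1 --b--> s0
s0 --c--> s1
s1 --b--> s0
s0 --c--> s1
s1 --a--> s1
s1 --c--> s0
s0 --a--> s2
s2 --b--> s1
s1 --c--> s0
s0 --a--> s2
s2 --a--> s1
End in state s1, which is an accepting state.

accepted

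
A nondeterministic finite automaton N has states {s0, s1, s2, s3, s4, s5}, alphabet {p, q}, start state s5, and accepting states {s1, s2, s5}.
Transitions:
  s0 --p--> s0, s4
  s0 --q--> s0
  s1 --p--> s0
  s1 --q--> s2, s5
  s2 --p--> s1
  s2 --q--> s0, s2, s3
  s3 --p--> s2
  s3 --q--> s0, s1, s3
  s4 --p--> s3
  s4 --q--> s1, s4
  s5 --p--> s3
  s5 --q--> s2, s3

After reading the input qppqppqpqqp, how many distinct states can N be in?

5

Start: {s5}
read q: {s2, s3}
read p: {s1, s2}
read p: {s0, s1}
read q: {s0, s2, s5}
read p: {s0, s1, s3, s4}
read p: {s0, s2, s3, s4}
read q: {s0, s1, s2, s3, s4}
read p: {s0, s1, s2, s3, s4}
read q: {s0, s1, s2, s3, s4, s5}
read q: {s0, s1, s2, s3, s4, s5}
read p: {s0, s1, s2, s3, s4}
Final reachable set {s0, s1, s2, s3, s4} has 5 states.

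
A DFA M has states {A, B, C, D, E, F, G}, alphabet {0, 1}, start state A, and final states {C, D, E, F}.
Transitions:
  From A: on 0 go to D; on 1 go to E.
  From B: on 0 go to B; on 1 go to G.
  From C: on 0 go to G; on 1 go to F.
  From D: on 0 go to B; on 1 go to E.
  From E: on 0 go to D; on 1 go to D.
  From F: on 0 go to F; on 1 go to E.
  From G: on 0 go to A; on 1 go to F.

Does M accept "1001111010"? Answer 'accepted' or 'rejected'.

rejected

A --1--> E
E --0--> D
D --0--> B
B --1--> G
G --1--> F
F --1--> E
E --1--> D
D --0--> B
B --1--> G
G --0--> A
End in state A, which is not an accepting state.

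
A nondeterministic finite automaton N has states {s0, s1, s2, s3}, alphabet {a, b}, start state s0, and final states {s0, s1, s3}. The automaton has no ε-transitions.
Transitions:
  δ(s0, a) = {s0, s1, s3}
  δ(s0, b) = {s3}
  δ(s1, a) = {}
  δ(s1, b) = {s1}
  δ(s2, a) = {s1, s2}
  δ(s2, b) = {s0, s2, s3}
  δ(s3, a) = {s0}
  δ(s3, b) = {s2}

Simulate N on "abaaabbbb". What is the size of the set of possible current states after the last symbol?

4

Start: {s0}
read a: {s0, s1, s3}
read b: {s1, s2, s3}
read a: {s0, s1, s2}
read a: {s0, s1, s2, s3}
read a: {s0, s1, s2, s3}
read b: {s0, s1, s2, s3}
read b: {s0, s1, s2, s3}
read b: {s0, s1, s2, s3}
read b: {s0, s1, s2, s3}
Final reachable set {s0, s1, s2, s3} has 4 states.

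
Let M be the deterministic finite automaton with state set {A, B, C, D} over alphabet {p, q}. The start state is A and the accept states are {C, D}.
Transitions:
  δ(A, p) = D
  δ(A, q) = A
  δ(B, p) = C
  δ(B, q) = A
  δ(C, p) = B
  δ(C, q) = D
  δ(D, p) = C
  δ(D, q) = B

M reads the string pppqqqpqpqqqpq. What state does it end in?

A --p--> D
D --p--> C
C --p--> B
B --q--> A
A --q--> A
A --q--> A
A --p--> D
D --q--> B
B --p--> C
C --q--> D
D --q--> B
B --q--> A
A --p--> D
D --q--> B

B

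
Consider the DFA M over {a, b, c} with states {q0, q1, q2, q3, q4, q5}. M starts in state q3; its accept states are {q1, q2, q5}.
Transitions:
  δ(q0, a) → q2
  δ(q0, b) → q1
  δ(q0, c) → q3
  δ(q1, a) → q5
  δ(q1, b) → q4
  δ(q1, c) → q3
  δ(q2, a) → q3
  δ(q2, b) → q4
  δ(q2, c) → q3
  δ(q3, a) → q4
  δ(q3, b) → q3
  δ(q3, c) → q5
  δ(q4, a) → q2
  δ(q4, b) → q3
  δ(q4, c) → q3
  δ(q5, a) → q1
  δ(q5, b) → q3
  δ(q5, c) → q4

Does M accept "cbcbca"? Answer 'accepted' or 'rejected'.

q3 --c--> q5
q5 --b--> q3
q3 --c--> q5
q5 --b--> q3
q3 --c--> q5
q5 --a--> q1
End in state q1, which is an accepting state.

accepted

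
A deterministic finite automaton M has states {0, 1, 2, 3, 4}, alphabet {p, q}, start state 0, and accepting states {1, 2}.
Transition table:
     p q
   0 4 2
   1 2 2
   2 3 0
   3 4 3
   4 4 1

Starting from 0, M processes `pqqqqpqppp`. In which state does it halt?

0 --p--> 4
4 --q--> 1
1 --q--> 2
2 --q--> 0
0 --q--> 2
2 --p--> 3
3 --q--> 3
3 --p--> 4
4 --p--> 4
4 --p--> 4

4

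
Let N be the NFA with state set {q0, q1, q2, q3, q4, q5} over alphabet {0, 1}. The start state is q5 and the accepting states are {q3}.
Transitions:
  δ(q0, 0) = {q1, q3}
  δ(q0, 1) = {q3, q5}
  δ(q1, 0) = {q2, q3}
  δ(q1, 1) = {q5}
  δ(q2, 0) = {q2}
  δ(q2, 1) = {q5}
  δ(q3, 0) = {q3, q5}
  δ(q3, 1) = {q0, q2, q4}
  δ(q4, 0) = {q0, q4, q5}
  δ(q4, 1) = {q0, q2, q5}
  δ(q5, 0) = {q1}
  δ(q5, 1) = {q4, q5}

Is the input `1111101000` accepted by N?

accepted

Start: {q5}
read 1: {q4, q5}
read 1: {q0, q2, q4, q5}
read 1: {q0, q2, q3, q4, q5}
read 1: {q0, q2, q3, q4, q5}
read 1: {q0, q2, q3, q4, q5}
read 0: {q0, q1, q2, q3, q4, q5}
read 1: {q0, q2, q3, q4, q5}
read 0: {q0, q1, q2, q3, q4, q5}
read 0: {q0, q1, q2, q3, q4, q5}
read 0: {q0, q1, q2, q3, q4, q5}
Reachable ∩ accepting = {q3} — nonempty.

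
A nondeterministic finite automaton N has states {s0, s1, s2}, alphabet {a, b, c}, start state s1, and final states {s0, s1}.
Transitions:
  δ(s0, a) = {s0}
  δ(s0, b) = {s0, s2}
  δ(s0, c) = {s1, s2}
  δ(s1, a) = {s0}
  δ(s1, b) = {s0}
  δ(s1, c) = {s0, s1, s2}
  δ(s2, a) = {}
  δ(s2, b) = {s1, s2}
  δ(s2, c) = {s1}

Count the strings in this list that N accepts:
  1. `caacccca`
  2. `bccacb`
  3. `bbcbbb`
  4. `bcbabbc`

`caacccca`: accepted
`bccacb`: accepted
`bbcbbb`: accepted
`bcbabbc`: accepted

4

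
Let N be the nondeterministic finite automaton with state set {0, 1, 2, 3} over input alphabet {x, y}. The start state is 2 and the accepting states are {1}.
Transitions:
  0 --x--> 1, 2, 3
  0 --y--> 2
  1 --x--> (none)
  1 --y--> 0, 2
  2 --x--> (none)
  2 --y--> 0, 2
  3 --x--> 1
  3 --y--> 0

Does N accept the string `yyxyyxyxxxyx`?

rejected

Start: {2}
read y: {0, 2}
read y: {0, 2}
read x: {1, 2, 3}
read y: {0, 2}
read y: {0, 2}
read x: {1, 2, 3}
read y: {0, 2}
read x: {1, 2, 3}
read x: {1}
read x: {}
The reachable set is empty and stays empty for the remaining 2 symbols.
Reachable ∩ accepting = {} — empty.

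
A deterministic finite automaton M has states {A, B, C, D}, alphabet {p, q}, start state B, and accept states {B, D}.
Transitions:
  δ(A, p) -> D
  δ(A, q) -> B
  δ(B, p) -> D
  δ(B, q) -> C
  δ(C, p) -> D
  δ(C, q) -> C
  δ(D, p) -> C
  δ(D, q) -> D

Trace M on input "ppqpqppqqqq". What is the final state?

D

B --p--> D
D --p--> C
C --q--> C
C --p--> D
D --q--> D
D --p--> C
C --p--> D
D --q--> D
D --q--> D
D --q--> D
D --q--> D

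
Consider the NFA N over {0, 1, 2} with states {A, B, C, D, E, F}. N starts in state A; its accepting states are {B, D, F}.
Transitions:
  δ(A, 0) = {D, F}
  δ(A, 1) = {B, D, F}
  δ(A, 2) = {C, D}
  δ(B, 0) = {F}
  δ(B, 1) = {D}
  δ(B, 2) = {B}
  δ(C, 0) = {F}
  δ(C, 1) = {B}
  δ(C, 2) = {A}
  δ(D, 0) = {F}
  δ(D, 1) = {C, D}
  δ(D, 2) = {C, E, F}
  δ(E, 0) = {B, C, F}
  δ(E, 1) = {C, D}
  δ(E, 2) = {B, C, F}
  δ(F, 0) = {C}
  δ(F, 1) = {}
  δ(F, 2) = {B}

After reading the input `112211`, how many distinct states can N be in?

Start: {A}
read 1: {B, D, F}
read 1: {C, D}
read 2: {A, C, E, F}
read 2: {A, B, C, D, F}
read 1: {B, C, D, F}
read 1: {B, C, D}
Final reachable set {B, C, D} has 3 states.

3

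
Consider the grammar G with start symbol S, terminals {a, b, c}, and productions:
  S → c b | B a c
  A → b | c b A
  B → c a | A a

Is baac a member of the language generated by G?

yes

S ⇒ Bac ⇒ Aaac ⇒ baac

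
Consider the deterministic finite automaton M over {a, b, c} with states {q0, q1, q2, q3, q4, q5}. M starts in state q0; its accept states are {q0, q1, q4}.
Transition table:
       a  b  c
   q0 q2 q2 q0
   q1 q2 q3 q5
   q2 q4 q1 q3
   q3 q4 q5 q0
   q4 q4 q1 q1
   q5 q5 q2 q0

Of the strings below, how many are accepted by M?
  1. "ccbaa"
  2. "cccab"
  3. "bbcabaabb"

2

"ccbaa": accepted
"cccab": accepted
"bbcabaabb": rejected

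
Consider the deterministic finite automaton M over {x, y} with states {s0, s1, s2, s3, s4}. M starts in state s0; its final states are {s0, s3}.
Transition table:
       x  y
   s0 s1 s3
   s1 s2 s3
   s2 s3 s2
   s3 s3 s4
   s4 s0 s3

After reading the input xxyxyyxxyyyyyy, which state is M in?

s3

s0 --x--> s1
s1 --x--> s2
s2 --y--> s2
s2 --x--> s3
s3 --y--> s4
s4 --y--> s3
s3 --x--> s3
s3 --x--> s3
s3 --y--> s4
s4 --y--> s3
s3 --y--> s4
s4 --y--> s3
s3 --y--> s4
s4 --y--> s3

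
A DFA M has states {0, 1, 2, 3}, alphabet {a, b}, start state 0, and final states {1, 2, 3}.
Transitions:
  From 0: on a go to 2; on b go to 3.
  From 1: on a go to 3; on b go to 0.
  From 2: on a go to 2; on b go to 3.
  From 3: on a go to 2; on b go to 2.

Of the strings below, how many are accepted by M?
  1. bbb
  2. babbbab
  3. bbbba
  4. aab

4

bbb: accepted
babbbab: accepted
bbbba: accepted
aab: accepted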